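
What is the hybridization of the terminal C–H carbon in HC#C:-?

The terminal C–H carbon — 2 σ bonds, plus two π bonds. Steric number 2, so sp.

sp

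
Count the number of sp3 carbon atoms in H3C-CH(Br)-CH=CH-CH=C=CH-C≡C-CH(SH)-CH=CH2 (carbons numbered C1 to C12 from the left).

C1: sp3 ✓
C2: sp3 ✓
C3: sp2
C4: sp2
C5: sp2
C6: sp
C7: sp2
C8: sp
C9: sp
C10: sp3 ✓
C11: sp2
C12: sp2
C1, C2, C10 → 3 sp3 carbons.

3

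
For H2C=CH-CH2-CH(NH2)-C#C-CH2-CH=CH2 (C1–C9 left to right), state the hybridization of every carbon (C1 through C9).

C1 sp2, C2 sp2, C3 sp3, C4 sp3, C5 sp, C6 sp, C7 sp3, C8 sp2, C9 sp2

C1 — 3 σ bonds, plus one π bond. Steric number 3, so sp2.
C2 (3 σ bonds, plus one π bond) has steric number 3: sp2.
C3: 4 σ bonds; 4 regions of electron density → sp3.
C4: 4 σ bonds; 4 regions of electron density → sp3.
C5 carries 2 σ bonds, plus two π bonds, giving a steric number of 2, so it is sp.
C6 has 2 σ bonds, plus two π bonds: steric number 2 → sp.
C7 has 4 σ bonds: steric number 4 → sp3.
C8 carries 3 σ bonds, plus one π bond, giving a steric number of 3, so it is sp2.
C9 — 3 σ bonds, plus one π bond. Steric number 3, so sp2.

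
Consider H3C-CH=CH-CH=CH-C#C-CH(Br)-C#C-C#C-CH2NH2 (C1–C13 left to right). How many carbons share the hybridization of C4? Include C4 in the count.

C4 is sp2 (one π bond).
C1: sp3
C2: sp2 ✓
C3: sp2 ✓
C4: sp2 ✓
C5: sp2 ✓
C6: sp
C7: sp
C8: sp3
C9: sp
C10: sp
C11: sp
C12: sp
C13: sp3
4 carbons are sp2.

4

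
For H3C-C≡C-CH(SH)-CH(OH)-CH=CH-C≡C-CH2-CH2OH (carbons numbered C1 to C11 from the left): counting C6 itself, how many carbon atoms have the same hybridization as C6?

C6 is sp2 (one π bond).
C1: sp3
C2: sp
C3: sp
C4: sp3
C5: sp3
C6: sp2 ✓
C7: sp2 ✓
C8: sp
C9: sp
C10: sp3
C11: sp3
2 carbons are sp2.

2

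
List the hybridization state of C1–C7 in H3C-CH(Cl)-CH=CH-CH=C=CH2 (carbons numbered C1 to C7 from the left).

C1 sp3, C2 sp3, C3 sp2, C4 sp2, C5 sp2, C6 sp, C7 sp2

C1: 4 σ bonds; 4 regions of electron density → sp3.
C2 has 4 σ bonds: steric number 4 → sp3.
C3 is sp2: 3 σ bonds, plus one π bond, 3 electron-density regions.
C4 has 3 σ bonds, plus one π bond: steric number 3 → sp2.
C5 — 3 σ bonds, plus one π bond. Steric number 3, so sp2.
C6 — 2 σ bonds, plus two π bonds. Steric number 2, so sp.
C7 carries 3 σ bonds, plus one π bond, giving a steric number of 3, so it is sp2.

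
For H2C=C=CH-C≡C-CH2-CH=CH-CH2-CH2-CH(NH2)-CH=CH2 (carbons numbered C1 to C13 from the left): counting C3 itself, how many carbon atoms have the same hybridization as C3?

C3 is sp2 (one π bond).
C1: sp2 ✓
C2: sp
C3: sp2 ✓
C4: sp
C5: sp
C6: sp3
C7: sp2 ✓
C8: sp2 ✓
C9: sp3
C10: sp3
C11: sp3
C12: sp2 ✓
C13: sp2 ✓
6 carbons are sp2.

6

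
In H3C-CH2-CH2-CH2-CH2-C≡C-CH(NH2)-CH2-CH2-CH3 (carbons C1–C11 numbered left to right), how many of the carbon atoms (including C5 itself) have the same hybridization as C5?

C5 is sp3 (only σ bonds).
C1: sp3 ✓
C2: sp3 ✓
C3: sp3 ✓
C4: sp3 ✓
C5: sp3 ✓
C6: sp
C7: sp
C8: sp3 ✓
C9: sp3 ✓
C10: sp3 ✓
C11: sp3 ✓
9 carbons are sp3.

9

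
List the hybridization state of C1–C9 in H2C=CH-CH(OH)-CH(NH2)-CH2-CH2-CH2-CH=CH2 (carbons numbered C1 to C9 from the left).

C1 sp2, C2 sp2, C3 sp3, C4 sp3, C5 sp3, C6 sp3, C7 sp3, C8 sp2, C9 sp2

C1 is sp2: 3 σ bonds, plus one π bond, 3 electron-density regions.
C2: 3 σ bonds, plus one π bond — 3 electron domains, sp2.
C3 (4 σ bonds) has steric number 4: sp3.
C4: 4 σ bonds — 4 electron domains, sp3.
C5 has 4 σ bonds: steric number 4 → sp3.
C6: 4 σ bonds — 4 electron domains, sp3.
C7: 4 σ bonds — 4 electron domains, sp3.
C8 has 3 σ bonds, plus one π bond: steric number 3 → sp2.
C9 has 3 σ bonds, plus one π bond: steric number 3 → sp2.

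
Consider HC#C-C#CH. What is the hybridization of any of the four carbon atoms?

sp

Every carbon is part of a C≡C triple bond: two σ regions → sp.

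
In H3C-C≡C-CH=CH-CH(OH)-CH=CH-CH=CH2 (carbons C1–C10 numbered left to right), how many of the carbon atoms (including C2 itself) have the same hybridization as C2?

C2 is sp (two π bonds).
C1: sp3
C2: sp ✓
C3: sp ✓
C4: sp2
C5: sp2
C6: sp3
C7: sp2
C8: sp2
C9: sp2
C10: sp2
2 carbons are sp.

2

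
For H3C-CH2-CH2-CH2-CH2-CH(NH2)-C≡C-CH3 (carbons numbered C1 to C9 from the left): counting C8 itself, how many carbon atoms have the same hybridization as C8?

C8 is sp (two π bonds).
C1: sp3
C2: sp3
C3: sp3
C4: sp3
C5: sp3
C6: sp3
C7: sp ✓
C8: sp ✓
C9: sp3
2 carbons are sp.

2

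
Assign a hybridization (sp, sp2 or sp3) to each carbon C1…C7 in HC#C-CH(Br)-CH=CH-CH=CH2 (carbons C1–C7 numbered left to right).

C1 sp, C2 sp, C3 sp3, C4 sp2, C5 sp2, C6 sp2, C7 sp2

C1: 2 σ bonds, plus two π bonds — 2 electron domains, sp.
C2 — 2 σ bonds, plus two π bonds. Steric number 2, so sp.
C3: 4 σ bonds — 4 electron domains, sp3.
C4: 3 σ bonds, plus one π bond — 3 electron domains, sp2.
C5 is sp2: 3 σ bonds, plus one π bond, 3 electron-density regions.
C6 (3 σ bonds, plus one π bond) has steric number 3: sp2.
C7: 3 σ bonds, plus one π bond — 3 electron domains, sp2.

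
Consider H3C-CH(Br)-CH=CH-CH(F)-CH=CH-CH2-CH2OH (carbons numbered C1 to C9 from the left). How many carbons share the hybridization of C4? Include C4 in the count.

C4 is sp2 (one π bond).
C1: sp3
C2: sp3
C3: sp2 ✓
C4: sp2 ✓
C5: sp3
C6: sp2 ✓
C7: sp2 ✓
C8: sp3
C9: sp3
4 carbons are sp2.

4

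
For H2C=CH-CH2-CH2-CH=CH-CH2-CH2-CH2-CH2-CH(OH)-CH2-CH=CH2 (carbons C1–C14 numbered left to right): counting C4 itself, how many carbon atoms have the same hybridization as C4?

8

C4 is sp3 (only σ bonds).
C1: sp2
C2: sp2
C3: sp3 ✓
C4: sp3 ✓
C5: sp2
C6: sp2
C7: sp3 ✓
C8: sp3 ✓
C9: sp3 ✓
C10: sp3 ✓
C11: sp3 ✓
C12: sp3 ✓
C13: sp2
C14: sp2
8 carbons are sp3.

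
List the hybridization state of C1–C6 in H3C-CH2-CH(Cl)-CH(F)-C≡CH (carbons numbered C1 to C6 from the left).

C1 sp3, C2 sp3, C3 sp3, C4 sp3, C5 sp, C6 sp

C1 has 4 σ bonds: steric number 4 → sp3.
C2: 4 σ bonds — 4 electron domains, sp3.
C3 (4 σ bonds) has steric number 4: sp3.
C4 — 4 σ bonds. Steric number 4, so sp3.
C5: 2 σ bonds, plus two π bonds — 2 electron domains, sp.
C6 carries 2 σ bonds, plus two π bonds, giving a steric number of 2, so it is sp.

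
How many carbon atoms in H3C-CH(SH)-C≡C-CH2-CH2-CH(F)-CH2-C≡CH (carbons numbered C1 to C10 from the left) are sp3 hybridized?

6

C1: sp3 ✓
C2: sp3 ✓
C3: sp
C4: sp
C5: sp3 ✓
C6: sp3 ✓
C7: sp3 ✓
C8: sp3 ✓
C9: sp
C10: sp
C1, C2, C5, C6, C7, C8 → 6 sp3 carbons.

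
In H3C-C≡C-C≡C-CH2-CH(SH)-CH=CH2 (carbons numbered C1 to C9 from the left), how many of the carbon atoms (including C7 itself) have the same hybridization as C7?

3

C7 is sp3 (only σ bonds).
C1: sp3 ✓
C2: sp
C3: sp
C4: sp
C5: sp
C6: sp3 ✓
C7: sp3 ✓
C8: sp2
C9: sp2
3 carbons are sp3.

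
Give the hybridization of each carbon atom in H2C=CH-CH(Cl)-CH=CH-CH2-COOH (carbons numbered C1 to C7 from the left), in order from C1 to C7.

C1 sp2, C2 sp2, C3 sp3, C4 sp2, C5 sp2, C6 sp3, C7 sp2

C1 is sp2: 3 σ bonds, plus one π bond, 3 electron-density regions.
C2 is sp2: 3 σ bonds, plus one π bond, 3 electron-density regions.
C3: 4 σ bonds — 4 electron domains, sp3.
C4 is sp2: 3 σ bonds, plus one π bond, 3 electron-density regions.
C5: 3 σ bonds, plus one π bond; 3 regions of electron density → sp2.
C6 — 4 σ bonds. Steric number 4, so sp3.
C7 has 3 σ bonds, plus one π bond: steric number 3 → sp2.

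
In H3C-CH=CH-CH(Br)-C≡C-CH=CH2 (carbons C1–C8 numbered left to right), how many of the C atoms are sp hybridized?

2

C1: sp3
C2: sp2
C3: sp2
C4: sp3
C5: sp ✓
C6: sp ✓
C7: sp2
C8: sp2
C5, C6 → 2 sp carbons.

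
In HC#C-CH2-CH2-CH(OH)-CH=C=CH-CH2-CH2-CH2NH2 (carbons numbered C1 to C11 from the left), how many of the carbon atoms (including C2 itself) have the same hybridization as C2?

3

C2 is sp (two π bonds).
C1: sp ✓
C2: sp ✓
C3: sp3
C4: sp3
C5: sp3
C6: sp2
C7: sp ✓
C8: sp2
C9: sp3
C10: sp3
C11: sp3
3 carbons are sp.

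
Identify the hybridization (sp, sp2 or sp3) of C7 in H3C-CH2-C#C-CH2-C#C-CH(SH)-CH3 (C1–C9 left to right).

C7 — 2 σ bonds, plus two π bonds. Steric number 2, so sp.

sp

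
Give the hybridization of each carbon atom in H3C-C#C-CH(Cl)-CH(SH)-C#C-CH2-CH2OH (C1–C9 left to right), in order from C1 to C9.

C1 sp3, C2 sp, C3 sp, C4 sp3, C5 sp3, C6 sp, C7 sp, C8 sp3, C9 sp3

C1: 4 σ bonds — 4 electron domains, sp3.
C2 is sp: 2 σ bonds, plus two π bonds, 2 electron-density regions.
C3 has 2 σ bonds, plus two π bonds: steric number 2 → sp.
C4 (4 σ bonds) has steric number 4: sp3.
C5 (4 σ bonds) has steric number 4: sp3.
C6: 2 σ bonds, plus two π bonds; 2 regions of electron density → sp.
C7: 2 σ bonds, plus two π bonds; 2 regions of electron density → sp.
C8 — 4 σ bonds. Steric number 4, so sp3.
C9 is sp3: 4 σ bonds, 4 electron-density regions.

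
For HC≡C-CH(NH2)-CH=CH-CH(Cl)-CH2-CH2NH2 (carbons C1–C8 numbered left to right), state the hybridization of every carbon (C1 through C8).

C1 sp, C2 sp, C3 sp3, C4 sp2, C5 sp2, C6 sp3, C7 sp3, C8 sp3

C1 (2 σ bonds, plus two π bonds) has steric number 2: sp.
C2 has 2 σ bonds, plus two π bonds: steric number 2 → sp.
C3 has 4 σ bonds: steric number 4 → sp3.
C4 is sp2: 3 σ bonds, plus one π bond, 3 electron-density regions.
C5 is sp2: 3 σ bonds, plus one π bond, 3 electron-density regions.
C6 (4 σ bonds) has steric number 4: sp3.
C7 has 4 σ bonds: steric number 4 → sp3.
C8: 4 σ bonds; 4 regions of electron density → sp3.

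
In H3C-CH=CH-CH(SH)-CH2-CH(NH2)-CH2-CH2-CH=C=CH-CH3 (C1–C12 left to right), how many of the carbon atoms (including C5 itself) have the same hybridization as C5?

C5 is sp3 (only σ bonds).
C1: sp3 ✓
C2: sp2
C3: sp2
C4: sp3 ✓
C5: sp3 ✓
C6: sp3 ✓
C7: sp3 ✓
C8: sp3 ✓
C9: sp2
C10: sp
C11: sp2
C12: sp3 ✓
7 carbons are sp3.

7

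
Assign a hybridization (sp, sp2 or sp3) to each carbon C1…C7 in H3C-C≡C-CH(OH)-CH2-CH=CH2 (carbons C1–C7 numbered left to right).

C1 (4 σ bonds) has steric number 4: sp3.
C2: 2 σ bonds, plus two π bonds — 2 electron domains, sp.
C3 has 2 σ bonds, plus two π bonds: steric number 2 → sp.
C4: 4 σ bonds; 4 regions of electron density → sp3.
C5 (4 σ bonds) has steric number 4: sp3.
C6: 3 σ bonds, plus one π bond; 3 regions of electron density → sp2.
C7 — 3 σ bonds, plus one π bond. Steric number 3, so sp2.

C1 sp3, C2 sp, C3 sp, C4 sp3, C5 sp3, C6 sp2, C7 sp2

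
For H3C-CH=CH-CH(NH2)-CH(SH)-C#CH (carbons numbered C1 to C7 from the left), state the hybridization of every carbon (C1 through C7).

C1 has 4 σ bonds: steric number 4 → sp3.
C2: 3 σ bonds, plus one π bond; 3 regions of electron density → sp2.
C3: 3 σ bonds, plus one π bond; 3 regions of electron density → sp2.
C4: 4 σ bonds; 4 regions of electron density → sp3.
C5 — 4 σ bonds. Steric number 4, so sp3.
C6: 2 σ bonds, plus two π bonds — 2 electron domains, sp.
C7: 2 σ bonds, plus two π bonds; 2 regions of electron density → sp.

C1 sp3, C2 sp2, C3 sp2, C4 sp3, C5 sp3, C6 sp, C7 sp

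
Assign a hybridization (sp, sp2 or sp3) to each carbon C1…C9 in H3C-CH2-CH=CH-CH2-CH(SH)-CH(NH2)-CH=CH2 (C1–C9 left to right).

C1 carries 4 σ bonds, giving a steric number of 4, so it is sp3.
C2 carries 4 σ bonds, giving a steric number of 4, so it is sp3.
C3: 3 σ bonds, plus one π bond — 3 electron domains, sp2.
C4 — 3 σ bonds, plus one π bond. Steric number 3, so sp2.
C5 — 4 σ bonds. Steric number 4, so sp3.
C6 is sp3: 4 σ bonds, 4 electron-density regions.
C7: 4 σ bonds — 4 electron domains, sp3.
C8: 3 σ bonds, plus one π bond; 3 regions of electron density → sp2.
C9 carries 3 σ bonds, plus one π bond, giving a steric number of 3, so it is sp2.

C1 sp3, C2 sp3, C3 sp2, C4 sp2, C5 sp3, C6 sp3, C7 sp3, C8 sp2, C9 sp2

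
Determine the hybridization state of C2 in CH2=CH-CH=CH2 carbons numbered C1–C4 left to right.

sp²

C2 is sp2: 3 σ bonds, plus one π bond, 3 electron-density regions.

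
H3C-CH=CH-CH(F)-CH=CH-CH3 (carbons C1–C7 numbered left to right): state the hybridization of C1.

C1 has 4 σ bonds: steric number 4 → sp3.

sp^3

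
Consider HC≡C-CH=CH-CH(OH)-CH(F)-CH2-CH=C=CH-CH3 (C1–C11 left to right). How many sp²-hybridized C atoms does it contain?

4

C1: sp
C2: sp
C3: sp2 ✓
C4: sp2 ✓
C5: sp3
C6: sp3
C7: sp3
C8: sp2 ✓
C9: sp
C10: sp2 ✓
C11: sp3
C3, C4, C8, C10 → 4 sp2 carbons.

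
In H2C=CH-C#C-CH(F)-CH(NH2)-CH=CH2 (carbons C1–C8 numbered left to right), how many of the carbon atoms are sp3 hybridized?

2

C1: sp2
C2: sp2
C3: sp
C4: sp
C5: sp3 ✓
C6: sp3 ✓
C7: sp2
C8: sp2
C5, C6 → 2 sp3 carbons.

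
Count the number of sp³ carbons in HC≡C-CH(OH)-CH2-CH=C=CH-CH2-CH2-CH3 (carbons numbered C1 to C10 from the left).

C1: sp
C2: sp
C3: sp3 ✓
C4: sp3 ✓
C5: sp2
C6: sp
C7: sp2
C8: sp3 ✓
C9: sp3 ✓
C10: sp3 ✓
C3, C4, C8, C9, C10 → 5 sp3 carbons.

5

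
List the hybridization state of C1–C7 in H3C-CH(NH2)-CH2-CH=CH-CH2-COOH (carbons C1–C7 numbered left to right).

C1 sp3, C2 sp3, C3 sp3, C4 sp2, C5 sp2, C6 sp3, C7 sp2

C1 carries 4 σ bonds, giving a steric number of 4, so it is sp3.
C2 — 4 σ bonds. Steric number 4, so sp3.
C3 has 4 σ bonds: steric number 4 → sp3.
C4: 3 σ bonds, plus one π bond — 3 electron domains, sp2.
C5 has 3 σ bonds, plus one π bond: steric number 3 → sp2.
C6 carries 4 σ bonds, giving a steric number of 4, so it is sp3.
C7: 3 σ bonds, plus one π bond; 3 regions of electron density → sp2.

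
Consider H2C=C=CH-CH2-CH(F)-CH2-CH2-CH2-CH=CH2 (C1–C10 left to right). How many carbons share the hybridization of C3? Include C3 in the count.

4

C3 is sp2 (one π bond).
C1: sp2 ✓
C2: sp
C3: sp2 ✓
C4: sp3
C5: sp3
C6: sp3
C7: sp3
C8: sp3
C9: sp2 ✓
C10: sp2 ✓
4 carbons are sp2.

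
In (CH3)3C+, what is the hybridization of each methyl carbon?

Each methyl carbon has 4 σ bonds: steric number 4 → sp3.

sp^3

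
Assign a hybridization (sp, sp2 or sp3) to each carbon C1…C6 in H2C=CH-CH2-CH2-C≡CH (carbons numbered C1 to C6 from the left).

C1 (3 σ bonds, plus one π bond) has steric number 3: sp2.
C2 is sp2: 3 σ bonds, plus one π bond, 3 electron-density regions.
C3 — 4 σ bonds. Steric number 4, so sp3.
C4 (4 σ bonds) has steric number 4: sp3.
C5 is sp: 2 σ bonds, plus two π bonds, 2 electron-density regions.
C6 (2 σ bonds, plus two π bonds) has steric number 2: sp.

C1 sp2, C2 sp2, C3 sp3, C4 sp3, C5 sp, C6 sp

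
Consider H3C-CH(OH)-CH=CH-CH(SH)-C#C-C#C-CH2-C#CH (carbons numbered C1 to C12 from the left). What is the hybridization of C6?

C6 is sp: 2 σ bonds, plus two π bonds, 2 electron-density regions.

sp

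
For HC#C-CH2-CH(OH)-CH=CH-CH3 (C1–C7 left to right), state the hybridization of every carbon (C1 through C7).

C1 sp, C2 sp, C3 sp3, C4 sp3, C5 sp2, C6 sp2, C7 sp3

C1 is sp: 2 σ bonds, plus two π bonds, 2 electron-density regions.
C2 carries 2 σ bonds, plus two π bonds, giving a steric number of 2, so it is sp.
C3 (4 σ bonds) has steric number 4: sp3.
C4: 4 σ bonds — 4 electron domains, sp3.
C5: 3 σ bonds, plus one π bond; 3 regions of electron density → sp2.
C6: 3 σ bonds, plus one π bond; 3 regions of electron density → sp2.
C7: 4 σ bonds; 4 regions of electron density → sp3.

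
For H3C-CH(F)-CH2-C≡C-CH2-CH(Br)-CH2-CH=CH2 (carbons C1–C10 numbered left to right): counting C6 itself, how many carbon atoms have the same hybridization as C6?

6

C6 is sp3 (only σ bonds).
C1: sp3 ✓
C2: sp3 ✓
C3: sp3 ✓
C4: sp
C5: sp
C6: sp3 ✓
C7: sp3 ✓
C8: sp3 ✓
C9: sp2
C10: sp2
6 carbons are sp3.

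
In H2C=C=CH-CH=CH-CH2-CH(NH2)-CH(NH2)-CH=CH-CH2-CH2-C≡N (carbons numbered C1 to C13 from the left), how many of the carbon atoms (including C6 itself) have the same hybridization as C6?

C6 is sp3 (only σ bonds).
C1: sp2
C2: sp
C3: sp2
C4: sp2
C5: sp2
C6: sp3 ✓
C7: sp3 ✓
C8: sp3 ✓
C9: sp2
C10: sp2
C11: sp3 ✓
C12: sp3 ✓
C13: sp
5 carbons are sp3.

5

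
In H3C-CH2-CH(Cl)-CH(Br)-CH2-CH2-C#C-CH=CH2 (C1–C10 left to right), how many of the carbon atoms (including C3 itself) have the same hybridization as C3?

6

C3 is sp3 (only σ bonds).
C1: sp3 ✓
C2: sp3 ✓
C3: sp3 ✓
C4: sp3 ✓
C5: sp3 ✓
C6: sp3 ✓
C7: sp
C8: sp
C9: sp2
C10: sp2
6 carbons are sp3.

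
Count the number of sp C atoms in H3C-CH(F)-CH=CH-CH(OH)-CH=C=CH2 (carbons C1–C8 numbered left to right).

C1: sp3
C2: sp3
C3: sp2
C4: sp2
C5: sp3
C6: sp2
C7: sp ✓
C8: sp2
C7 → 1 sp carbon.

1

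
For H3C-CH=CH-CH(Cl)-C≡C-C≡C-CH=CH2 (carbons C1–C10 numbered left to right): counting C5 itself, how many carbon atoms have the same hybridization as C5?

4

C5 is sp (two π bonds).
C1: sp3
C2: sp2
C3: sp2
C4: sp3
C5: sp ✓
C6: sp ✓
C7: sp ✓
C8: sp ✓
C9: sp2
C10: sp2
4 carbons are sp.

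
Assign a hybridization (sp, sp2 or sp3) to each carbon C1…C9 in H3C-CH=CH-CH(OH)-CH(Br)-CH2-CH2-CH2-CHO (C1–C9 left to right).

C1: 4 σ bonds; 4 regions of electron density → sp3.
C2 is sp2: 3 σ bonds, plus one π bond, 3 electron-density regions.
C3 (3 σ bonds, plus one π bond) has steric number 3: sp2.
C4: 4 σ bonds — 4 electron domains, sp3.
C5 has 4 σ bonds: steric number 4 → sp3.
C6 is sp3: 4 σ bonds, 4 electron-density regions.
C7 (4 σ bonds) has steric number 4: sp3.
C8 is sp3: 4 σ bonds, 4 electron-density regions.
C9 carries 3 σ bonds, plus one π bond, giving a steric number of 3, so it is sp2.

C1 sp3, C2 sp2, C3 sp2, C4 sp3, C5 sp3, C6 sp3, C7 sp3, C8 sp3, C9 sp2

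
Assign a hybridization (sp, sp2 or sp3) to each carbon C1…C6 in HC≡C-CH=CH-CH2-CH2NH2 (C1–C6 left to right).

C1 (2 σ bonds, plus two π bonds) has steric number 2: sp.
C2 (2 σ bonds, plus two π bonds) has steric number 2: sp.
C3 has 3 σ bonds, plus one π bond: steric number 3 → sp2.
C4 is sp2: 3 σ bonds, plus one π bond, 3 electron-density regions.
C5 has 4 σ bonds: steric number 4 → sp3.
C6 is sp3: 4 σ bonds, 4 electron-density regions.

C1 sp, C2 sp, C3 sp2, C4 sp2, C5 sp3, C6 sp3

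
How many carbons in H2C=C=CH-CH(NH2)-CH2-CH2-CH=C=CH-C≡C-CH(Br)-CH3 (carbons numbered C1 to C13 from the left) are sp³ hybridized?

C1: sp2
C2: sp
C3: sp2
C4: sp3 ✓
C5: sp3 ✓
C6: sp3 ✓
C7: sp2
C8: sp
C9: sp2
C10: sp
C11: sp
C12: sp3 ✓
C13: sp3 ✓
C4, C5, C6, C12, C13 → 5 sp3 carbons.

5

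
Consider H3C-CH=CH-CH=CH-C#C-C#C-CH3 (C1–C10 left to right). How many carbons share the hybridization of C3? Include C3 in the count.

C3 is sp2 (one π bond).
C1: sp3
C2: sp2 ✓
C3: sp2 ✓
C4: sp2 ✓
C5: sp2 ✓
C6: sp
C7: sp
C8: sp
C9: sp
C10: sp3
4 carbons are sp2.

4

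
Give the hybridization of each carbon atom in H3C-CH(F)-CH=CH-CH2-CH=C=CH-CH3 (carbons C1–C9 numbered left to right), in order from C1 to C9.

C1 has 4 σ bonds: steric number 4 → sp3.
C2 is sp3: 4 σ bonds, 4 electron-density regions.
C3: 3 σ bonds, plus one π bond — 3 electron domains, sp2.
C4: 3 σ bonds, plus one π bond — 3 electron domains, sp2.
C5 (4 σ bonds) has steric number 4: sp3.
C6 has 3 σ bonds, plus one π bond: steric number 3 → sp2.
C7 (2 σ bonds, plus two π bonds) has steric number 2: sp.
C8: 3 σ bonds, plus one π bond; 3 regions of electron density → sp2.
C9: 4 σ bonds — 4 electron domains, sp3.

C1 sp3, C2 sp3, C3 sp2, C4 sp2, C5 sp3, C6 sp2, C7 sp, C8 sp2, C9 sp3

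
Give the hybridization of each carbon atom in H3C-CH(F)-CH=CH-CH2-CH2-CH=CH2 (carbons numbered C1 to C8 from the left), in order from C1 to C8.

C1 is sp3: 4 σ bonds, 4 electron-density regions.
C2 has 4 σ bonds: steric number 4 → sp3.
C3 (3 σ bonds, plus one π bond) has steric number 3: sp2.
C4: 3 σ bonds, plus one π bond — 3 electron domains, sp2.
C5 — 4 σ bonds. Steric number 4, so sp3.
C6: 4 σ bonds; 4 regions of electron density → sp3.
C7 — 3 σ bonds, plus one π bond. Steric number 3, so sp2.
C8 carries 3 σ bonds, plus one π bond, giving a steric number of 3, so it is sp2.

C1 sp3, C2 sp3, C3 sp2, C4 sp2, C5 sp3, C6 sp3, C7 sp2, C8 sp2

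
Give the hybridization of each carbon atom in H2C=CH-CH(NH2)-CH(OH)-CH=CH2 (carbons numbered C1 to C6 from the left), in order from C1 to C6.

C1 sp2, C2 sp2, C3 sp3, C4 sp3, C5 sp2, C6 sp2

C1 has 3 σ bonds, plus one π bond: steric number 3 → sp2.
C2 — 3 σ bonds, plus one π bond. Steric number 3, so sp2.
C3 carries 4 σ bonds, giving a steric number of 4, so it is sp3.
C4 carries 4 σ bonds, giving a steric number of 4, so it is sp3.
C5 carries 3 σ bonds, plus one π bond, giving a steric number of 3, so it is sp2.
C6: 3 σ bonds, plus one π bond — 3 electron domains, sp2.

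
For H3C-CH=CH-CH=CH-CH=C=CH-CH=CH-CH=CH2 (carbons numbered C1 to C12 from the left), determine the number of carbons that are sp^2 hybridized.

10

C1: sp3
C2: sp2 ✓
C3: sp2 ✓
C4: sp2 ✓
C5: sp2 ✓
C6: sp2 ✓
C7: sp
C8: sp2 ✓
C9: sp2 ✓
C10: sp2 ✓
C11: sp2 ✓
C12: sp2 ✓
C2, C3, C4, C5, C6, C8, C9, C10, C11, C12 → 10 sp2 carbons.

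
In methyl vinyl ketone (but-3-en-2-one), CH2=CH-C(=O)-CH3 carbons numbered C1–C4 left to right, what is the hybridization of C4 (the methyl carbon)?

C4 (the methyl carbon): 4 σ bonds — 4 electron domains, sp3.

sp³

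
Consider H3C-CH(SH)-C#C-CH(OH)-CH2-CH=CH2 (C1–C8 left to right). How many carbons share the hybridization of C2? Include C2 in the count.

4

C2 is sp3 (only σ bonds).
C1: sp3 ✓
C2: sp3 ✓
C3: sp
C4: sp
C5: sp3 ✓
C6: sp3 ✓
C7: sp2
C8: sp2
4 carbons are sp3.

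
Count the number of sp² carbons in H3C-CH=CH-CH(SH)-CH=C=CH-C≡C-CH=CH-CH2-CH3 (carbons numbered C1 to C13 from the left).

6

C1: sp3
C2: sp2 ✓
C3: sp2 ✓
C4: sp3
C5: sp2 ✓
C6: sp
C7: sp2 ✓
C8: sp
C9: sp
C10: sp2 ✓
C11: sp2 ✓
C12: sp3
C13: sp3
C2, C3, C5, C7, C10, C11 → 6 sp2 carbons.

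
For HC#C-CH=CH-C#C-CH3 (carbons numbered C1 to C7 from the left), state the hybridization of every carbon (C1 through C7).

C1 sp, C2 sp, C3 sp2, C4 sp2, C5 sp, C6 sp, C7 sp3

C1: 2 σ bonds, plus two π bonds — 2 electron domains, sp.
C2: 2 σ bonds, plus two π bonds — 2 electron domains, sp.
C3 (3 σ bonds, plus one π bond) has steric number 3: sp2.
C4 (3 σ bonds, plus one π bond) has steric number 3: sp2.
C5 is sp: 2 σ bonds, plus two π bonds, 2 electron-density regions.
C6: 2 σ bonds, plus two π bonds; 2 regions of electron density → sp.
C7 — 4 σ bonds. Steric number 4, so sp3.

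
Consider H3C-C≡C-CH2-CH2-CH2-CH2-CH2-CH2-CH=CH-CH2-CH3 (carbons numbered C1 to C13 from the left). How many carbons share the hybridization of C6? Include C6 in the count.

C6 is sp3 (only σ bonds).
C1: sp3 ✓
C2: sp
C3: sp
C4: sp3 ✓
C5: sp3 ✓
C6: sp3 ✓
C7: sp3 ✓
C8: sp3 ✓
C9: sp3 ✓
C10: sp2
C11: sp2
C12: sp3 ✓
C13: sp3 ✓
9 carbons are sp3.

9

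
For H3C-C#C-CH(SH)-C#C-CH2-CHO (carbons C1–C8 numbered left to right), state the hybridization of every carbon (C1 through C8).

C1 sp3, C2 sp, C3 sp, C4 sp3, C5 sp, C6 sp, C7 sp3, C8 sp2

C1 (4 σ bonds) has steric number 4: sp3.
C2: 2 σ bonds, plus two π bonds — 2 electron domains, sp.
C3 is sp: 2 σ bonds, plus two π bonds, 2 electron-density regions.
C4 is sp3: 4 σ bonds, 4 electron-density regions.
C5 — 2 σ bonds, plus two π bonds. Steric number 2, so sp.
C6 is sp: 2 σ bonds, plus two π bonds, 2 electron-density regions.
C7 (4 σ bonds) has steric number 4: sp3.
C8 is sp2: 3 σ bonds, plus one π bond, 3 electron-density regions.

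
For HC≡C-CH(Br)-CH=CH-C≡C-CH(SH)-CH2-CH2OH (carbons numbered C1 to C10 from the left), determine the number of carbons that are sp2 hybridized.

2

C1: sp
C2: sp
C3: sp3
C4: sp2 ✓
C5: sp2 ✓
C6: sp
C7: sp
C8: sp3
C9: sp3
C10: sp3
C4, C5 → 2 sp2 carbons.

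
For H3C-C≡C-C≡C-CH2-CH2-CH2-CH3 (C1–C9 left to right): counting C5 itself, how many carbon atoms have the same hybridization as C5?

C5 is sp (two π bonds).
C1: sp3
C2: sp ✓
C3: sp ✓
C4: sp ✓
C5: sp ✓
C6: sp3
C7: sp3
C8: sp3
C9: sp3
4 carbons are sp.

4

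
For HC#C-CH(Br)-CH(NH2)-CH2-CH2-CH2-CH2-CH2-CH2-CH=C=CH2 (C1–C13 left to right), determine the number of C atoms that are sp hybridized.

C1: sp ✓
C2: sp ✓
C3: sp3
C4: sp3
C5: sp3
C6: sp3
C7: sp3
C8: sp3
C9: sp3
C10: sp3
C11: sp2
C12: sp ✓
C13: sp2
C1, C2, C12 → 3 sp carbons.

3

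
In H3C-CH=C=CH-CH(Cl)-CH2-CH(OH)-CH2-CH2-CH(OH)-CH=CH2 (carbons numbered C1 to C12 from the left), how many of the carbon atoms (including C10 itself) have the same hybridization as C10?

C10 is sp3 (only σ bonds).
C1: sp3 ✓
C2: sp2
C3: sp
C4: sp2
C5: sp3 ✓
C6: sp3 ✓
C7: sp3 ✓
C8: sp3 ✓
C9: sp3 ✓
C10: sp3 ✓
C11: sp2
C12: sp2
7 carbons are sp3.

7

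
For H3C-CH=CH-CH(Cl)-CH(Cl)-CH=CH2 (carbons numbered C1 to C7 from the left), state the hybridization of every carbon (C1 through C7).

C1 sp3, C2 sp2, C3 sp2, C4 sp3, C5 sp3, C6 sp2, C7 sp2

C1 is sp3: 4 σ bonds, 4 electron-density regions.
C2 is sp2: 3 σ bonds, plus one π bond, 3 electron-density regions.
C3 carries 3 σ bonds, plus one π bond, giving a steric number of 3, so it is sp2.
C4 is sp3: 4 σ bonds, 4 electron-density regions.
C5 is sp3: 4 σ bonds, 4 electron-density regions.
C6 has 3 σ bonds, plus one π bond: steric number 3 → sp2.
C7 carries 3 σ bonds, plus one π bond, giving a steric number of 3, so it is sp2.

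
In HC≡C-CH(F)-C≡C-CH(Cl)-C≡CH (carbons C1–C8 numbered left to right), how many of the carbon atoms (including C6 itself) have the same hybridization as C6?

C6 is sp3 (only σ bonds).
C1: sp
C2: sp
C3: sp3 ✓
C4: sp
C5: sp
C6: sp3 ✓
C7: sp
C8: sp
2 carbons are sp3.

2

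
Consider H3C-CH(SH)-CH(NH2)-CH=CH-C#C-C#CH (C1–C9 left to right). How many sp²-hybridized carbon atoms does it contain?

C1: sp3
C2: sp3
C3: sp3
C4: sp2 ✓
C5: sp2 ✓
C6: sp
C7: sp
C8: sp
C9: sp
C4, C5 → 2 sp2 carbons.

2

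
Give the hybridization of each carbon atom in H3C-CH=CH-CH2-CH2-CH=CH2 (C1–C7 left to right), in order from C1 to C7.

C1 sp3, C2 sp2, C3 sp2, C4 sp3, C5 sp3, C6 sp2, C7 sp2

C1: 4 σ bonds; 4 regions of electron density → sp3.
C2 carries 3 σ bonds, plus one π bond, giving a steric number of 3, so it is sp2.
C3: 3 σ bonds, plus one π bond; 3 regions of electron density → sp2.
C4 is sp3: 4 σ bonds, 4 electron-density regions.
C5 (4 σ bonds) has steric number 4: sp3.
C6 carries 3 σ bonds, plus one π bond, giving a steric number of 3, so it is sp2.
C7: 3 σ bonds, plus one π bond; 3 regions of electron density → sp2.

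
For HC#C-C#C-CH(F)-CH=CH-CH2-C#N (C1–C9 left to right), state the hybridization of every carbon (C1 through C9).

C1 — 2 σ bonds, plus two π bonds. Steric number 2, so sp.
C2 is sp: 2 σ bonds, plus two π bonds, 2 electron-density regions.
C3 has 2 σ bonds, plus two π bonds: steric number 2 → sp.
C4 is sp: 2 σ bonds, plus two π bonds, 2 electron-density regions.
C5 (4 σ bonds) has steric number 4: sp3.
C6 (3 σ bonds, plus one π bond) has steric number 3: sp2.
C7 (3 σ bonds, plus one π bond) has steric number 3: sp2.
C8 (4 σ bonds) has steric number 4: sp3.
C9 is sp: 2 σ bonds, plus two π bonds, 2 electron-density regions.

C1 sp, C2 sp, C3 sp, C4 sp, C5 sp3, C6 sp2, C7 sp2, C8 sp3, C9 sp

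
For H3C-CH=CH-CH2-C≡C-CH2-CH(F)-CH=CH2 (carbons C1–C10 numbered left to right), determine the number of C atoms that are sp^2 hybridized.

C1: sp3
C2: sp2 ✓
C3: sp2 ✓
C4: sp3
C5: sp
C6: sp
C7: sp3
C8: sp3
C9: sp2 ✓
C10: sp2 ✓
C2, C3, C9, C10 → 4 sp2 carbons.

4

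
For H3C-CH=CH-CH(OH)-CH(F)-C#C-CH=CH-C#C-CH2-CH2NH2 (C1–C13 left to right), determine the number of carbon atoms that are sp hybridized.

4

C1: sp3
C2: sp2
C3: sp2
C4: sp3
C5: sp3
C6: sp ✓
C7: sp ✓
C8: sp2
C9: sp2
C10: sp ✓
C11: sp ✓
C12: sp3
C13: sp3
C6, C7, C10, C11 → 4 sp carbons.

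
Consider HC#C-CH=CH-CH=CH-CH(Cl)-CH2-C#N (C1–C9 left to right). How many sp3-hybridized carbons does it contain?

C1: sp
C2: sp
C3: sp2
C4: sp2
C5: sp2
C6: sp2
C7: sp3 ✓
C8: sp3 ✓
C9: sp
C7, C8 → 2 sp3 carbons.

2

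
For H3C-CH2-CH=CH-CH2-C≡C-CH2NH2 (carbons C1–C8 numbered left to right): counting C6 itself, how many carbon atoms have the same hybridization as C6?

C6 is sp (two π bonds).
C1: sp3
C2: sp3
C3: sp2
C4: sp2
C5: sp3
C6: sp ✓
C7: sp ✓
C8: sp3
2 carbons are sp.

2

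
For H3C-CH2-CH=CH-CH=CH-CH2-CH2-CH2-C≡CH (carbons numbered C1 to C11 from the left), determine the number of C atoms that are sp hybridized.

C1: sp3
C2: sp3
C3: sp2
C4: sp2
C5: sp2
C6: sp2
C7: sp3
C8: sp3
C9: sp3
C10: sp ✓
C11: sp ✓
C10, C11 → 2 sp carbons.

2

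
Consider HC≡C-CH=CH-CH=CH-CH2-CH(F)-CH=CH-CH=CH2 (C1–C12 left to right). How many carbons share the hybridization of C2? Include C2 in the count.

2

C2 is sp (two π bonds).
C1: sp ✓
C2: sp ✓
C3: sp2
C4: sp2
C5: sp2
C6: sp2
C7: sp3
C8: sp3
C9: sp2
C10: sp2
C11: sp2
C12: sp2
2 carbons are sp.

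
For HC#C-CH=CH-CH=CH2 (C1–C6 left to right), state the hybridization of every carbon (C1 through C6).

C1 sp, C2 sp, C3 sp2, C4 sp2, C5 sp2, C6 sp2

C1: 2 σ bonds, plus two π bonds; 2 regions of electron density → sp.
C2: 2 σ bonds, plus two π bonds — 2 electron domains, sp.
C3: 3 σ bonds, plus one π bond — 3 electron domains, sp2.
C4 (3 σ bonds, plus one π bond) has steric number 3: sp2.
C5 — 3 σ bonds, plus one π bond. Steric number 3, so sp2.
C6: 3 σ bonds, plus one π bond; 3 regions of electron density → sp2.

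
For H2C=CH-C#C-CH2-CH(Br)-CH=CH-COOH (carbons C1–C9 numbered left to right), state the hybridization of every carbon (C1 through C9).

C1 sp2, C2 sp2, C3 sp, C4 sp, C5 sp3, C6 sp3, C7 sp2, C8 sp2, C9 sp2

C1 carries 3 σ bonds, plus one π bond, giving a steric number of 3, so it is sp2.
C2 carries 3 σ bonds, plus one π bond, giving a steric number of 3, so it is sp2.
C3 has 2 σ bonds, plus two π bonds: steric number 2 → sp.
C4: 2 σ bonds, plus two π bonds; 2 regions of electron density → sp.
C5: 4 σ bonds; 4 regions of electron density → sp3.
C6 carries 4 σ bonds, giving a steric number of 4, so it is sp3.
C7 has 3 σ bonds, plus one π bond: steric number 3 → sp2.
C8 has 3 σ bonds, plus one π bond: steric number 3 → sp2.
C9: 3 σ bonds, plus one π bond — 3 electron domains, sp2.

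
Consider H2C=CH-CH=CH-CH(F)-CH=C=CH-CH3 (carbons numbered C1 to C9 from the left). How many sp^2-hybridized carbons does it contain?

C1: sp2 ✓
C2: sp2 ✓
C3: sp2 ✓
C4: sp2 ✓
C5: sp3
C6: sp2 ✓
C7: sp
C8: sp2 ✓
C9: sp3
C1, C2, C3, C4, C6, C8 → 6 sp2 carbons.

6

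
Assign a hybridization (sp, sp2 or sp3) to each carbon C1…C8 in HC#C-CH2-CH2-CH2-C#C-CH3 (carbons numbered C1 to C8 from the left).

C1 (2 σ bonds, plus two π bonds) has steric number 2: sp.
C2 (2 σ bonds, plus two π bonds) has steric number 2: sp.
C3 has 4 σ bonds: steric number 4 → sp3.
C4 is sp3: 4 σ bonds, 4 electron-density regions.
C5: 4 σ bonds — 4 electron domains, sp3.
C6 has 2 σ bonds, plus two π bonds: steric number 2 → sp.
C7: 2 σ bonds, plus two π bonds — 2 electron domains, sp.
C8 (4 σ bonds) has steric number 4: sp3.

C1 sp, C2 sp, C3 sp3, C4 sp3, C5 sp3, C6 sp, C7 sp, C8 sp3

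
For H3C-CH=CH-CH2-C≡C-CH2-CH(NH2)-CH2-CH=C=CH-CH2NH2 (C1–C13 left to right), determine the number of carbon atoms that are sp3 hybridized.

6

C1: sp3 ✓
C2: sp2
C3: sp2
C4: sp3 ✓
C5: sp
C6: sp
C7: sp3 ✓
C8: sp3 ✓
C9: sp3 ✓
C10: sp2
C11: sp
C12: sp2
C13: sp3 ✓
C1, C4, C7, C8, C9, C13 → 6 sp3 carbons.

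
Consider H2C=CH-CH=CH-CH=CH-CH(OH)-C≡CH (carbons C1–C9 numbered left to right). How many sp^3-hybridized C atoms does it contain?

1

C1: sp2
C2: sp2
C3: sp2
C4: sp2
C5: sp2
C6: sp2
C7: sp3 ✓
C8: sp
C9: sp
C7 → 1 sp3 carbon.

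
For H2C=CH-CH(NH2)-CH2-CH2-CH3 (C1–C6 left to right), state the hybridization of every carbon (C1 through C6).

C1 carries 3 σ bonds, plus one π bond, giving a steric number of 3, so it is sp2.
C2 is sp2: 3 σ bonds, plus one π bond, 3 electron-density regions.
C3 (4 σ bonds) has steric number 4: sp3.
C4: 4 σ bonds; 4 regions of electron density → sp3.
C5 has 4 σ bonds: steric number 4 → sp3.
C6 (4 σ bonds) has steric number 4: sp3.

C1 sp2, C2 sp2, C3 sp3, C4 sp3, C5 sp3, C6 sp3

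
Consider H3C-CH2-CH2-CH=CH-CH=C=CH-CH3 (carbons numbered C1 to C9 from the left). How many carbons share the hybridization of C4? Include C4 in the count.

C4 is sp2 (one π bond).
C1: sp3
C2: sp3
C3: sp3
C4: sp2 ✓
C5: sp2 ✓
C6: sp2 ✓
C7: sp
C8: sp2 ✓
C9: sp3
4 carbons are sp2.

4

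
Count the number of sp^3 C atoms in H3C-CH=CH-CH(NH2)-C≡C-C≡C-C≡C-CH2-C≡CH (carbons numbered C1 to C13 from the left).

3

C1: sp3 ✓
C2: sp2
C3: sp2
C4: sp3 ✓
C5: sp
C6: sp
C7: sp
C8: sp
C9: sp
C10: sp
C11: sp3 ✓
C12: sp
C13: sp
C1, C4, C11 → 3 sp3 carbons.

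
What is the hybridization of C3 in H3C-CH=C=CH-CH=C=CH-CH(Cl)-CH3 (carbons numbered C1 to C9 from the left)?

C3: 2 σ bonds, plus two π bonds — 2 electron domains, sp.

sp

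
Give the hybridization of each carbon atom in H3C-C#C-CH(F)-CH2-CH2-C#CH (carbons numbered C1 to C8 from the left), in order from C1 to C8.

C1 sp3, C2 sp, C3 sp, C4 sp3, C5 sp3, C6 sp3, C7 sp, C8 sp

C1 carries 4 σ bonds, giving a steric number of 4, so it is sp3.
C2 (2 σ bonds, plus two π bonds) has steric number 2: sp.
C3 carries 2 σ bonds, plus two π bonds, giving a steric number of 2, so it is sp.
C4: 4 σ bonds; 4 regions of electron density → sp3.
C5: 4 σ bonds — 4 electron domains, sp3.
C6: 4 σ bonds — 4 electron domains, sp3.
C7 (2 σ bonds, plus two π bonds) has steric number 2: sp.
C8 carries 2 σ bonds, plus two π bonds, giving a steric number of 2, so it is sp.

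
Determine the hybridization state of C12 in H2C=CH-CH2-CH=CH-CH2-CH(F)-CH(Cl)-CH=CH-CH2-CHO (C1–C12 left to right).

sp2

C12 carries 3 σ bonds, plus one π bond, giving a steric number of 3, so it is sp2.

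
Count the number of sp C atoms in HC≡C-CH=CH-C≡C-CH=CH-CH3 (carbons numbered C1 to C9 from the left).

4

C1: sp ✓
C2: sp ✓
C3: sp2
C4: sp2
C5: sp ✓
C6: sp ✓
C7: sp2
C8: sp2
C9: sp3
C1, C2, C5, C6 → 4 sp carbons.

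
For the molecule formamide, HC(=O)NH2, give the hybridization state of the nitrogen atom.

sp^2

Amide resonance delocalises the N lone pair; N is planar sp2.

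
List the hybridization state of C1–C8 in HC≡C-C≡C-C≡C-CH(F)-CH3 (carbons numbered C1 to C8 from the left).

C1 — 2 σ bonds, plus two π bonds. Steric number 2, so sp.
C2 has 2 σ bonds, plus two π bonds: steric number 2 → sp.
C3 carries 2 σ bonds, plus two π bonds, giving a steric number of 2, so it is sp.
C4 has 2 σ bonds, plus two π bonds: steric number 2 → sp.
C5: 2 σ bonds, plus two π bonds — 2 electron domains, sp.
C6 is sp: 2 σ bonds, plus two π bonds, 2 electron-density regions.
C7 has 4 σ bonds: steric number 4 → sp3.
C8 has 4 σ bonds: steric number 4 → sp3.

C1 sp, C2 sp, C3 sp, C4 sp, C5 sp, C6 sp, C7 sp3, C8 sp3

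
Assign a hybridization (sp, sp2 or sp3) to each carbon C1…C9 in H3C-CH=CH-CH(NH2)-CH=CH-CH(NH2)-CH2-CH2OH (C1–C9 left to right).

C1 carries 4 σ bonds, giving a steric number of 4, so it is sp3.
C2 (3 σ bonds, plus one π bond) has steric number 3: sp2.
C3 (3 σ bonds, plus one π bond) has steric number 3: sp2.
C4 has 4 σ bonds: steric number 4 → sp3.
C5 (3 σ bonds, plus one π bond) has steric number 3: sp2.
C6 carries 3 σ bonds, plus one π bond, giving a steric number of 3, so it is sp2.
C7 carries 4 σ bonds, giving a steric number of 4, so it is sp3.
C8: 4 σ bonds — 4 electron domains, sp3.
C9 carries 4 σ bonds, giving a steric number of 4, so it is sp3.

C1 sp3, C2 sp2, C3 sp2, C4 sp3, C5 sp2, C6 sp2, C7 sp3, C8 sp3, C9 sp3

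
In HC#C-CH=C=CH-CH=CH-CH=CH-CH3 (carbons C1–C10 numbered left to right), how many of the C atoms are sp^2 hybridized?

C1: sp
C2: sp
C3: sp2 ✓
C4: sp
C5: sp2 ✓
C6: sp2 ✓
C7: sp2 ✓
C8: sp2 ✓
C9: sp2 ✓
C10: sp3
C3, C5, C6, C7, C8, C9 → 6 sp2 carbons.

6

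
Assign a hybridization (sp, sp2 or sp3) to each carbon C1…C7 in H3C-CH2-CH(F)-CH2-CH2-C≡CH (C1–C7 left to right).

C1 carries 4 σ bonds, giving a steric number of 4, so it is sp3.
C2 is sp3: 4 σ bonds, 4 electron-density regions.
C3 — 4 σ bonds. Steric number 4, so sp3.
C4 carries 4 σ bonds, giving a steric number of 4, so it is sp3.
C5 — 4 σ bonds. Steric number 4, so sp3.
C6 carries 2 σ bonds, plus two π bonds, giving a steric number of 2, so it is sp.
C7 is sp: 2 σ bonds, plus two π bonds, 2 electron-density regions.

C1 sp3, C2 sp3, C3 sp3, C4 sp3, C5 sp3, C6 sp, C7 sp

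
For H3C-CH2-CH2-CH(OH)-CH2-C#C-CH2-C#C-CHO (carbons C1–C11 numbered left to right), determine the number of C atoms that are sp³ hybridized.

6

C1: sp3 ✓
C2: sp3 ✓
C3: sp3 ✓
C4: sp3 ✓
C5: sp3 ✓
C6: sp
C7: sp
C8: sp3 ✓
C9: sp
C10: sp
C11: sp2
C1, C2, C3, C4, C5, C8 → 6 sp3 carbons.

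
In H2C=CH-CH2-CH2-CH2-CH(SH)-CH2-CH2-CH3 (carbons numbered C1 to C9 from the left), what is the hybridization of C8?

sp^3

C8 has 4 σ bonds: steric number 4 → sp3.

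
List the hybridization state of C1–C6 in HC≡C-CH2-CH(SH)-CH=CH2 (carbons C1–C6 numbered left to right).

C1 — 2 σ bonds, plus two π bonds. Steric number 2, so sp.
C2 has 2 σ bonds, plus two π bonds: steric number 2 → sp.
C3 — 4 σ bonds. Steric number 4, so sp3.
C4 has 4 σ bonds: steric number 4 → sp3.
C5 (3 σ bonds, plus one π bond) has steric number 3: sp2.
C6 (3 σ bonds, plus one π bond) has steric number 3: sp2.

C1 sp, C2 sp, C3 sp3, C4 sp3, C5 sp2, C6 sp2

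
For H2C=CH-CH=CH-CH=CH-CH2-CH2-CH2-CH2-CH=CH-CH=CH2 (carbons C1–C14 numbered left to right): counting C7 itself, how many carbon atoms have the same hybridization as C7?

C7 is sp3 (only σ bonds).
C1: sp2
C2: sp2
C3: sp2
C4: sp2
C5: sp2
C6: sp2
C7: sp3 ✓
C8: sp3 ✓
C9: sp3 ✓
C10: sp3 ✓
C11: sp2
C12: sp2
C13: sp2
C14: sp2
4 carbons are sp3.

4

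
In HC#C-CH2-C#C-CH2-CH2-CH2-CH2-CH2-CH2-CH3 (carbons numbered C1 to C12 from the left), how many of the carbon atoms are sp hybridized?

4

C1: sp ✓
C2: sp ✓
C3: sp3
C4: sp ✓
C5: sp ✓
C6: sp3
C7: sp3
C8: sp3
C9: sp3
C10: sp3
C11: sp3
C12: sp3
C1, C2, C4, C5 → 4 sp carbons.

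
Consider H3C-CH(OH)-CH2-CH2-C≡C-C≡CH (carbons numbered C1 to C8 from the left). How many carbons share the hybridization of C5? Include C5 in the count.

C5 is sp (two π bonds).
C1: sp3
C2: sp3
C3: sp3
C4: sp3
C5: sp ✓
C6: sp ✓
C7: sp ✓
C8: sp ✓
4 carbons are sp.

4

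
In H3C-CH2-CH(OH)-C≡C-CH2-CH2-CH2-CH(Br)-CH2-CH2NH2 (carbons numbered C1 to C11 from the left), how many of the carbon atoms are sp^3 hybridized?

9

C1: sp3 ✓
C2: sp3 ✓
C3: sp3 ✓
C4: sp
C5: sp
C6: sp3 ✓
C7: sp3 ✓
C8: sp3 ✓
C9: sp3 ✓
C10: sp3 ✓
C11: sp3 ✓
C1, C2, C3, C6, C7, C8, C9, C10, C11 → 9 sp3 carbons.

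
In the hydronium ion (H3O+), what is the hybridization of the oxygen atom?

sp³

Three σ bonds + one lone pair = steric number 4 → sp3.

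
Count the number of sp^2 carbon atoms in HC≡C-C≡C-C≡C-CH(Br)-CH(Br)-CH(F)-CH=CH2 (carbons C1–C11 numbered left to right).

2

C1: sp
C2: sp
C3: sp
C4: sp
C5: sp
C6: sp
C7: sp3
C8: sp3
C9: sp3
C10: sp2 ✓
C11: sp2 ✓
C10, C11 → 2 sp2 carbons.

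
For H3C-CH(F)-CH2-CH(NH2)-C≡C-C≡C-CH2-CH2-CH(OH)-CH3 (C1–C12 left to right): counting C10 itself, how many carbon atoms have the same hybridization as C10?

8

C10 is sp3 (only σ bonds).
C1: sp3 ✓
C2: sp3 ✓
C3: sp3 ✓
C4: sp3 ✓
C5: sp
C6: sp
C7: sp
C8: sp
C9: sp3 ✓
C10: sp3 ✓
C11: sp3 ✓
C12: sp3 ✓
8 carbons are sp3.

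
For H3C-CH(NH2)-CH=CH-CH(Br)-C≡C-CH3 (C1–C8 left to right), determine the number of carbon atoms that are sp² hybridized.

C1: sp3
C2: sp3
C3: sp2 ✓
C4: sp2 ✓
C5: sp3
C6: sp
C7: sp
C8: sp3
C3, C4 → 2 sp2 carbons.

2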